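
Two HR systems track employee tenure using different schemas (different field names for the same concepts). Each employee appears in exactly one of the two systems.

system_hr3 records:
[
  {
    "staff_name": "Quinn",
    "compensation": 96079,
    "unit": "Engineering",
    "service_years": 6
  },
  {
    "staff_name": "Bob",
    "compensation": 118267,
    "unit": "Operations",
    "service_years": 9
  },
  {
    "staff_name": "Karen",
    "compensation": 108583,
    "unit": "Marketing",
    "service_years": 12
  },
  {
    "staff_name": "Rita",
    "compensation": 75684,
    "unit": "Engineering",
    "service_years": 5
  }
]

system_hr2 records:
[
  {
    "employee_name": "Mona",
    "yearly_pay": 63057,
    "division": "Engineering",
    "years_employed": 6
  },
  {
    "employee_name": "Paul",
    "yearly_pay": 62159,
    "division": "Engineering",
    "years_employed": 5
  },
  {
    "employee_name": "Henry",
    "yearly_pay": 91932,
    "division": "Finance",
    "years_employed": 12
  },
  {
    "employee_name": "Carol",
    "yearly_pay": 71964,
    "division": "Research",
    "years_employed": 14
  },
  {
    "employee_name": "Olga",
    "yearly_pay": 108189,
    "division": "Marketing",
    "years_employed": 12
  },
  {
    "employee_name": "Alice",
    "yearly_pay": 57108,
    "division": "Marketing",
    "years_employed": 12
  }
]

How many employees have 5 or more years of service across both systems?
10

Reconcile schemas: "service_years" (system_hr3) = "years_employed" (system_hr2) = years of service

From system_hr3: 4 employees with >= 5 years
From system_hr2: 6 employees with >= 5 years

Total: 4 + 6 = 10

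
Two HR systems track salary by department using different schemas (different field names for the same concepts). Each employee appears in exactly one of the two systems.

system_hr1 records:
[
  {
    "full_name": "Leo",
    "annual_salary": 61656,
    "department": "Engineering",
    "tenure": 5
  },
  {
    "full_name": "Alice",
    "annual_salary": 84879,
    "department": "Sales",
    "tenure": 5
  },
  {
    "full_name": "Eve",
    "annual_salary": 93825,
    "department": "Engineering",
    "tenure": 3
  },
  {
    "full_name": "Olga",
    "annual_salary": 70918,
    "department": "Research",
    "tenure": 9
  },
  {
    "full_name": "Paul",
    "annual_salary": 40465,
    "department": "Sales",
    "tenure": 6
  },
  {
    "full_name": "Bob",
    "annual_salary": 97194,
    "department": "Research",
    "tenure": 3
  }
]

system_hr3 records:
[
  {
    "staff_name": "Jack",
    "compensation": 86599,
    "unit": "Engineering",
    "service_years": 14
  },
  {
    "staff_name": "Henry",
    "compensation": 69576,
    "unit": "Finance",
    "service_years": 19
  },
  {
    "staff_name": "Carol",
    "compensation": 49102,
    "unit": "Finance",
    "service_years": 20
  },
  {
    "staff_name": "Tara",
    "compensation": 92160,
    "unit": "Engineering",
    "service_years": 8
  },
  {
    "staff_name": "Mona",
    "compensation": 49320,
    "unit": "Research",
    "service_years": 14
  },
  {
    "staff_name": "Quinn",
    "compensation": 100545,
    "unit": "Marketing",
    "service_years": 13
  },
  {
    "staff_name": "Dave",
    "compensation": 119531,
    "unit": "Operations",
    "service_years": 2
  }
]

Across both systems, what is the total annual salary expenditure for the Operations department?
119531

Schema mappings:
- "department" (system_hr1) = "unit" (system_hr3) = department
- "annual_salary" (system_hr1) = "compensation" (system_hr3) = salary

Operations salaries from system_hr1: 0
Operations salaries from system_hr3: 119531

Total: 0 + 119531 = 119531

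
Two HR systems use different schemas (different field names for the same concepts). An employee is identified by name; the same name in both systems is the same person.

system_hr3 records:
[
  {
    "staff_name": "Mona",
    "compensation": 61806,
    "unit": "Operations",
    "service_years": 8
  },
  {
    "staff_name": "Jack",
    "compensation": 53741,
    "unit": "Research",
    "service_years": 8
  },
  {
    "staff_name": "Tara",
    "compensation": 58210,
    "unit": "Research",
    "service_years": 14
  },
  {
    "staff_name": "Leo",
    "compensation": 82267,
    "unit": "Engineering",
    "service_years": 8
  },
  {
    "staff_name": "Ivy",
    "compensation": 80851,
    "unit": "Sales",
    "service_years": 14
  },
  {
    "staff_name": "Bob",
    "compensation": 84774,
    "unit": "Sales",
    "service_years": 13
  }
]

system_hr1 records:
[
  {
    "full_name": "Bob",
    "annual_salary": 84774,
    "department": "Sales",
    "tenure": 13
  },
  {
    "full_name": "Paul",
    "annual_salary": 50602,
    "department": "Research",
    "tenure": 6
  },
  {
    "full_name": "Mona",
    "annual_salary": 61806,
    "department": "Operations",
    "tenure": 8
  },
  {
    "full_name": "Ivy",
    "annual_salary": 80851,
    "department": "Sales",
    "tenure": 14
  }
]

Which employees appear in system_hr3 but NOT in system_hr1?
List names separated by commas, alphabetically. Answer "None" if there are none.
Jack, Leo, Tara

Schema mapping: "staff_name" (system_hr3) = "full_name" (system_hr1) = employee name

Names in system_hr3: ['Bob', 'Ivy', 'Jack', 'Leo', 'Mona', 'Tara']
Names in system_hr1: ['Bob', 'Ivy', 'Mona', 'Paul']

In system_hr3 but not system_hr1: ['Jack', 'Leo', 'Tara']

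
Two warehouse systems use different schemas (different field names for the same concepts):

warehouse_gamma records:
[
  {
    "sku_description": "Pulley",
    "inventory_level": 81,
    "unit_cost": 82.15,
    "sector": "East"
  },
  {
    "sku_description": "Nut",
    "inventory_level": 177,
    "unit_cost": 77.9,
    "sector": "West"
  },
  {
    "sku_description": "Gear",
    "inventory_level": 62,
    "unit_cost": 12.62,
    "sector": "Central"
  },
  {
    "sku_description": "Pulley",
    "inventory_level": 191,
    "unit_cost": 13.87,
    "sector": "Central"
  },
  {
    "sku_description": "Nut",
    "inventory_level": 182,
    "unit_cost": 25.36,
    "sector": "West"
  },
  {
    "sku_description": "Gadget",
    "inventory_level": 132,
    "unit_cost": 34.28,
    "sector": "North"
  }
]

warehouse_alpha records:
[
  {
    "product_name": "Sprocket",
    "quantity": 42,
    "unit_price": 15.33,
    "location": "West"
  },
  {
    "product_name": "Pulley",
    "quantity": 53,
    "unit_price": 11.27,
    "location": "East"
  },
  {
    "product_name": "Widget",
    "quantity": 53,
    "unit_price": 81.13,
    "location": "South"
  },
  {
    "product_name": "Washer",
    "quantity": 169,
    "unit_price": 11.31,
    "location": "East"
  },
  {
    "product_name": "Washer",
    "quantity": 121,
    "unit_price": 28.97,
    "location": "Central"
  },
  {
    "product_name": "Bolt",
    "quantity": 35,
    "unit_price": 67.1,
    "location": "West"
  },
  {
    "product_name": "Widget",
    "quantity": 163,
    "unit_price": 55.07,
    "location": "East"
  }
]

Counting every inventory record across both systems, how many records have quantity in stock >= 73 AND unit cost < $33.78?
4

Schema mappings:
- "inventory_level" (warehouse_gamma) = "quantity" (warehouse_alpha) = quantity
- "unit_cost" (warehouse_gamma) = "unit_price" (warehouse_alpha) = unit cost

Records meeting both conditions in warehouse_gamma: 2
Records meeting both conditions in warehouse_alpha: 2

Total: 2 + 2 = 4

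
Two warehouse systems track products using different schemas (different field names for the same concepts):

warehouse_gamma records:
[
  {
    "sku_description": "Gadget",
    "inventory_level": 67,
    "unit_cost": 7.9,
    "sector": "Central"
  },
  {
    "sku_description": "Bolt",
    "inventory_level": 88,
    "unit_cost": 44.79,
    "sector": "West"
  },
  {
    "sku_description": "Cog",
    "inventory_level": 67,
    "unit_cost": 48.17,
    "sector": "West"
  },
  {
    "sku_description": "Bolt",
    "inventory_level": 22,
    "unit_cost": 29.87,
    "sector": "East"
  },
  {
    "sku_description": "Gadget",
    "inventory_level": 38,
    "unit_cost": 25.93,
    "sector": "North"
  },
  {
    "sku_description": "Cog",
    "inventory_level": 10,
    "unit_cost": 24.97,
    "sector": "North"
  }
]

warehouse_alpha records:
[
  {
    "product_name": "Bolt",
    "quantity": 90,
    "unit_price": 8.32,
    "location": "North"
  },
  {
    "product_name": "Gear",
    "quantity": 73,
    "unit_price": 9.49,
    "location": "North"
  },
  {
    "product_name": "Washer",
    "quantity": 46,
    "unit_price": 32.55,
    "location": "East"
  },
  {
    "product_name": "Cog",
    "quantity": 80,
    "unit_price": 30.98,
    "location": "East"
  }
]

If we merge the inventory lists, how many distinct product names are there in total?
5

Schema mapping: "sku_description" (warehouse_gamma) = "product_name" (warehouse_alpha) = product name

Products in warehouse_gamma: ['Bolt', 'Cog', 'Gadget']
Products in warehouse_alpha: ['Bolt', 'Cog', 'Gear', 'Washer']

Union (unique products): ['Bolt', 'Cog', 'Gadget', 'Gear', 'Washer']
Count: 5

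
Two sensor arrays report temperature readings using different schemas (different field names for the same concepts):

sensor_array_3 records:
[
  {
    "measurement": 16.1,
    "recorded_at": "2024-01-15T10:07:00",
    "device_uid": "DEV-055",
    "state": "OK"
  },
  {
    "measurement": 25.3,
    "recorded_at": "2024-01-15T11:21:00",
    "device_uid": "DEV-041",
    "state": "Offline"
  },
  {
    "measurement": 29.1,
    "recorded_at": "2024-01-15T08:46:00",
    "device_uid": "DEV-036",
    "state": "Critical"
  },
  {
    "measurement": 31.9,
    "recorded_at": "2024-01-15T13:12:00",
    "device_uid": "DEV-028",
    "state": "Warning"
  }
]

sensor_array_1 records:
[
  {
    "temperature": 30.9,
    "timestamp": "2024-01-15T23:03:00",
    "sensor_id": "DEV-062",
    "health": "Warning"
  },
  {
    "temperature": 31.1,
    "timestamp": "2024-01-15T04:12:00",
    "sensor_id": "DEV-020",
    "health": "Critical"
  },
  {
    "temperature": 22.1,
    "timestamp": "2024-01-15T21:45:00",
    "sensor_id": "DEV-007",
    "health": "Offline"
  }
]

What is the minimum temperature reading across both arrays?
16.1

Schema mapping: "measurement" (sensor_array_3) = "temperature" (sensor_array_1) = temperature reading

Minimum in sensor_array_3: 16.1
Minimum in sensor_array_1: 22.1

Overall minimum: min(16.1, 22.1) = 16.1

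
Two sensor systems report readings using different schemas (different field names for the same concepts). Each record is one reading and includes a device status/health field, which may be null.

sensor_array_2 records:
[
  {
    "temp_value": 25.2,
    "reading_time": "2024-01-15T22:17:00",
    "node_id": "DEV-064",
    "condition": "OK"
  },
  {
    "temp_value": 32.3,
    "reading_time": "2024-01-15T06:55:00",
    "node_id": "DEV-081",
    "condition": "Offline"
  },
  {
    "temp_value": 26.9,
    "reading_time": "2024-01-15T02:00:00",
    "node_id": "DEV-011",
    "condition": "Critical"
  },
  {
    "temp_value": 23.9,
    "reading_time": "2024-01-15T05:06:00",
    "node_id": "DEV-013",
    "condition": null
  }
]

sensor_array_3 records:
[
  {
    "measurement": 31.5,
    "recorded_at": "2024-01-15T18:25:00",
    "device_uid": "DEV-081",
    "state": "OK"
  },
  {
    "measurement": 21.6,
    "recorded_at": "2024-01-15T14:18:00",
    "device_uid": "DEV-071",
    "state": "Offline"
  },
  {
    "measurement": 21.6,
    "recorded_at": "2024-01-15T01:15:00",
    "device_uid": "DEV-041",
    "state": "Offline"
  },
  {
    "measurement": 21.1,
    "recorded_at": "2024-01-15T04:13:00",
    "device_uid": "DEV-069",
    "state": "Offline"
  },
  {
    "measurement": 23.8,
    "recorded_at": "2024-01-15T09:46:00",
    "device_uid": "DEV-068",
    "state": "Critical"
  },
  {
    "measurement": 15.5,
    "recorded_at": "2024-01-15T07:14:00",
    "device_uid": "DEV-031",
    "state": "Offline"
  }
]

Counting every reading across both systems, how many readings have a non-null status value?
9

Schema mapping: "condition" (sensor_array_2) = "state" (sensor_array_3) = status

Non-null in sensor_array_2: 3
Non-null in sensor_array_3: 6

Total non-null: 3 + 6 = 9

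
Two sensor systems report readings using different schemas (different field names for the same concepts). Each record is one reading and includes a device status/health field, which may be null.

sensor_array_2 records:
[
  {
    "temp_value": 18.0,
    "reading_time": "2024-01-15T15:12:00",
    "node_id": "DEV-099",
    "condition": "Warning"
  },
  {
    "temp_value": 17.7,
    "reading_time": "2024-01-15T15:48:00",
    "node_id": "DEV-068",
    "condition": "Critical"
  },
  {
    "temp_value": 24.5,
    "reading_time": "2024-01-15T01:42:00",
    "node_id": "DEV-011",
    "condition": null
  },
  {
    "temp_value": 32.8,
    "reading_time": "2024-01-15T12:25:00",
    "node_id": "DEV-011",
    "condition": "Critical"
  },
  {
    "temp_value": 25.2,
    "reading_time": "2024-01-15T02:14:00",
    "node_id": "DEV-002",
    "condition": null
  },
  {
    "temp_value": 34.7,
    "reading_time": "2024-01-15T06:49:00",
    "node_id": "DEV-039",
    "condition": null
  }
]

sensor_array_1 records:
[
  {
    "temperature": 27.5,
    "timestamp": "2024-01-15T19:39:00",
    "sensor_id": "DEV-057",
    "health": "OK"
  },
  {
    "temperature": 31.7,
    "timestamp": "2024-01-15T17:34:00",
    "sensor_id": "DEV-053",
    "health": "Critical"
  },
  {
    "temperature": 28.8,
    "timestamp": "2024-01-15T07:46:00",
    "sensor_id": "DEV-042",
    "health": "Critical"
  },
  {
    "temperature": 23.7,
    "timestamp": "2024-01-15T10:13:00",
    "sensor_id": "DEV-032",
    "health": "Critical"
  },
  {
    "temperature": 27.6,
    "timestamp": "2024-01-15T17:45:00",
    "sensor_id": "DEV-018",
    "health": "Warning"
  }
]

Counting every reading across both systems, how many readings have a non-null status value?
8

Schema mapping: "condition" (sensor_array_2) = "health" (sensor_array_1) = status

Non-null in sensor_array_2: 3
Non-null in sensor_array_1: 5

Total non-null: 3 + 5 = 8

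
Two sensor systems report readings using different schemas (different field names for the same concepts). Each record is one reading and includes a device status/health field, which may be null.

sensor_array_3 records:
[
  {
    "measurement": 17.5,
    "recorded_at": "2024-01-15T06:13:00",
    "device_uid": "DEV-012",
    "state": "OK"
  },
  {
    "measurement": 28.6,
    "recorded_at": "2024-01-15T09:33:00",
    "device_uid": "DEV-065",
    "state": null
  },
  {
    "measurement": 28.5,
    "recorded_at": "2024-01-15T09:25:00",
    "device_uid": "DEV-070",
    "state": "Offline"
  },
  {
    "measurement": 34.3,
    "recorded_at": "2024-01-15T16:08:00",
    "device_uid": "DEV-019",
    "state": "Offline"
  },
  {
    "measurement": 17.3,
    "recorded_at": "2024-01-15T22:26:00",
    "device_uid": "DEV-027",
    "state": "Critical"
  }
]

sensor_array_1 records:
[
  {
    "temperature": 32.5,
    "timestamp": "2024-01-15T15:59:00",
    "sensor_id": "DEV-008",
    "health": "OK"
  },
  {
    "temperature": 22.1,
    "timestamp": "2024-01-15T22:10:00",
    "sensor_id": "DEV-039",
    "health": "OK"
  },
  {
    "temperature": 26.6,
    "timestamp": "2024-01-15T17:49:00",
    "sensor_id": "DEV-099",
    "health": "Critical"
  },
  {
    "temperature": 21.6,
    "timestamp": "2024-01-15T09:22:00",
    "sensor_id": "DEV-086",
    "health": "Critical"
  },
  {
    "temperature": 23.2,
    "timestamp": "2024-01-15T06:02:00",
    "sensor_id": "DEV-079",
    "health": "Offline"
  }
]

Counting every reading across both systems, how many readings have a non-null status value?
9

Schema mapping: "state" (sensor_array_3) = "health" (sensor_array_1) = status

Non-null in sensor_array_3: 4
Non-null in sensor_array_1: 5

Total non-null: 4 + 5 = 9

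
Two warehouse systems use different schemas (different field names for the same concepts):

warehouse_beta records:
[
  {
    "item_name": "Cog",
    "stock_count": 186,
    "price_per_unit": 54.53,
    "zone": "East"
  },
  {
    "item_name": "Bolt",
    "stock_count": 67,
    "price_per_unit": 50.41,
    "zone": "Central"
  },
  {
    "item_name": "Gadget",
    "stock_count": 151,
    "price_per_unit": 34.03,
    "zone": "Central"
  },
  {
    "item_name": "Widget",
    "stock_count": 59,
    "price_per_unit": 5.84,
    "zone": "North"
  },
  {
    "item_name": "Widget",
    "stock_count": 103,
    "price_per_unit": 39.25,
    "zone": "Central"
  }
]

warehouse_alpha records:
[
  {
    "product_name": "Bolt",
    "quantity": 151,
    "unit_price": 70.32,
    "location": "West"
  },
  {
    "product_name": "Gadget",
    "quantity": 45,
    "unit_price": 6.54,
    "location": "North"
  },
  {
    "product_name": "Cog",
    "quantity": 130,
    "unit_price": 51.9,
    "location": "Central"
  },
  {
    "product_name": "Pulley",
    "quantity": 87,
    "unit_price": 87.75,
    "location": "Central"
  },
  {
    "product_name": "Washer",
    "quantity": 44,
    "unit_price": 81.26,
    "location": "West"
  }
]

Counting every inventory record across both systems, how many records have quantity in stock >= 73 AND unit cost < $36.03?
1

Schema mappings:
- "stock_count" (warehouse_beta) = "quantity" (warehouse_alpha) = quantity
- "price_per_unit" (warehouse_beta) = "unit_price" (warehouse_alpha) = unit cost

Records meeting both conditions in warehouse_beta: 1
Records meeting both conditions in warehouse_alpha: 0

Total: 1 + 0 = 1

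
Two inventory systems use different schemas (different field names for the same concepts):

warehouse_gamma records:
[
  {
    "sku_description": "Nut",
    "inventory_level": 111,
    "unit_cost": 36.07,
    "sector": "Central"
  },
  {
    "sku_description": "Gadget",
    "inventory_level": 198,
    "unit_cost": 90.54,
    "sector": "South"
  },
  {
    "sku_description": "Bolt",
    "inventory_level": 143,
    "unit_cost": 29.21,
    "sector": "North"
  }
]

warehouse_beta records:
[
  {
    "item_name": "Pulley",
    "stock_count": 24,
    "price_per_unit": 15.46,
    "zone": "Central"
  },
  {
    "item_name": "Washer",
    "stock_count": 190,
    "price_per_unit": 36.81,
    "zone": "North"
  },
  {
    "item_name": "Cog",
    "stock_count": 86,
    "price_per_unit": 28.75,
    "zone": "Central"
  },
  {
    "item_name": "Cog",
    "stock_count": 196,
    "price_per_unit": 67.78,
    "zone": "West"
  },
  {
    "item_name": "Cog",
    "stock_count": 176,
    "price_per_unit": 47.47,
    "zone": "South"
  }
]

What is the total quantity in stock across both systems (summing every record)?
1124

To reconcile these schemas, identify the field holding the quantity in stock in each system:
1. In warehouse_gamma it is "inventory_level"
2. In warehouse_beta it is "stock_count"

From warehouse_gamma: 111 + 198 + 143 = 452
From warehouse_beta: 24 + 190 + 86 + 196 + 176 = 672

Total: 452 + 672 = 1124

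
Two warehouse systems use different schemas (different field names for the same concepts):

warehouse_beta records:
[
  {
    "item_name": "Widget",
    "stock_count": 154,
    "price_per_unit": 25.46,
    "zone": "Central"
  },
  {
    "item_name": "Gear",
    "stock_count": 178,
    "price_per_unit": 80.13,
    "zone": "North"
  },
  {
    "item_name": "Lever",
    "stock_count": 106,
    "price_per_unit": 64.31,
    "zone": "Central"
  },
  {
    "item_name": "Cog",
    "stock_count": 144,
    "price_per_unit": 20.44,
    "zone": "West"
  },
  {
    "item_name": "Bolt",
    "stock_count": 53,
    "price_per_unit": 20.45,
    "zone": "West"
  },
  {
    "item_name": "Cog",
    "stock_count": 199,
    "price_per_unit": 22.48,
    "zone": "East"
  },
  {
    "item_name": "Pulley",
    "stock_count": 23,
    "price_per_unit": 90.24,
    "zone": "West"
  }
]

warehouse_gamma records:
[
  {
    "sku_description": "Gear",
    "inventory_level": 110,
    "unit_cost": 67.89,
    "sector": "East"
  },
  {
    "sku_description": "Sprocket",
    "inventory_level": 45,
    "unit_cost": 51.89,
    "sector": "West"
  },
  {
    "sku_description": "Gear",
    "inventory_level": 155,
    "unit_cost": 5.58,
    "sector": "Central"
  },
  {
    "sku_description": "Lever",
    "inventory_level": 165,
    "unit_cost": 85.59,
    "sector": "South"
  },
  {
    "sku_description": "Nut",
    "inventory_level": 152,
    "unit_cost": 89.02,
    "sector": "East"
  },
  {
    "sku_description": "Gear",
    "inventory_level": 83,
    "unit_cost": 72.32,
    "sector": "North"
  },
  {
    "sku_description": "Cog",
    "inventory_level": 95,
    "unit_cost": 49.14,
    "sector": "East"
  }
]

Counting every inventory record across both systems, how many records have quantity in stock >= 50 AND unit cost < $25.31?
4

Schema mappings:
- "stock_count" (warehouse_beta) = "inventory_level" (warehouse_gamma) = quantity
- "price_per_unit" (warehouse_beta) = "unit_cost" (warehouse_gamma) = unit cost

Records meeting both conditions in warehouse_beta: 3
Records meeting both conditions in warehouse_gamma: 1

Total: 3 + 1 = 4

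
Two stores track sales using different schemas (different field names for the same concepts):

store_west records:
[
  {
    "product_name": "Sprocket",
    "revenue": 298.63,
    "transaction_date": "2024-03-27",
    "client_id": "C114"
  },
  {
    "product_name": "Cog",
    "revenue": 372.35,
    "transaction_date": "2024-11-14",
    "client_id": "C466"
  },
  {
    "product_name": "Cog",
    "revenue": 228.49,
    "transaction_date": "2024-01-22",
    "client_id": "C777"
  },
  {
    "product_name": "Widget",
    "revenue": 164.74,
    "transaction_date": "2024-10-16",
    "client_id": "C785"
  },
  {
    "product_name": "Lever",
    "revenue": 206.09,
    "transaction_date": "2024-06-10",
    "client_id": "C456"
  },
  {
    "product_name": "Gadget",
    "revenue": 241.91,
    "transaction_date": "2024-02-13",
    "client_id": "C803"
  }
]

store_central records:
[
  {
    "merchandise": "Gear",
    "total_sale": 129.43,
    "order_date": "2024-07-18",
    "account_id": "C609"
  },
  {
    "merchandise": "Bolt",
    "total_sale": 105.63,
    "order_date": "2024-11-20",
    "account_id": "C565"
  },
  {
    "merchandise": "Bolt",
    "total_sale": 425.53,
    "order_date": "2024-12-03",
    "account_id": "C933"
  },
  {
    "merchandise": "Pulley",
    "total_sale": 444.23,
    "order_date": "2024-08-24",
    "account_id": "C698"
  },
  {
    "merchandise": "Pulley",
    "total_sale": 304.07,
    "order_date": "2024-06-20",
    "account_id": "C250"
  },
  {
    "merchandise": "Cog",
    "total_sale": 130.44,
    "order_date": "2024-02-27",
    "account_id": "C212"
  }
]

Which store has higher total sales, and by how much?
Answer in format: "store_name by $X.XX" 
store_central by $27.12

Schema mapping: "revenue" (store_west) = "total_sale" (store_central) = sale amount

Total for store_west: 1512.21
Total for store_central: 1539.33

Difference: |1512.21 - 1539.33| = 27.12
store_central has higher sales by $27.12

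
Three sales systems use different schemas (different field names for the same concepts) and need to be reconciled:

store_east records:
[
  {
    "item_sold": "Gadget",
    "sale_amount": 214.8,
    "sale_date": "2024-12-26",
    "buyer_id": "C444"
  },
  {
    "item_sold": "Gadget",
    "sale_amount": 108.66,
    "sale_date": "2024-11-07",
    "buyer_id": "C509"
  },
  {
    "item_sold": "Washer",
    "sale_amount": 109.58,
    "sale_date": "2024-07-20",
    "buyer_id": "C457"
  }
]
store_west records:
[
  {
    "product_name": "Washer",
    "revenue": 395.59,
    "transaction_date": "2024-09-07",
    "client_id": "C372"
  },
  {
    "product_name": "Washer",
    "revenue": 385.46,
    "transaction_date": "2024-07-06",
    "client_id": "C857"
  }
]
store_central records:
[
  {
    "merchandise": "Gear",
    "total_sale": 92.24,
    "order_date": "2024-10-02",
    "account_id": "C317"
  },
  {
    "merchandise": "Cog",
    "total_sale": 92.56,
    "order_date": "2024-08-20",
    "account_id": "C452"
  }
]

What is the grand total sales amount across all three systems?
1398.89

Schema reconciliation - all amount fields map to sale amount:

store_east (sale_amount): 433.04
store_west (revenue): 781.05
store_central (total_sale): 184.8

Grand total: 1398.89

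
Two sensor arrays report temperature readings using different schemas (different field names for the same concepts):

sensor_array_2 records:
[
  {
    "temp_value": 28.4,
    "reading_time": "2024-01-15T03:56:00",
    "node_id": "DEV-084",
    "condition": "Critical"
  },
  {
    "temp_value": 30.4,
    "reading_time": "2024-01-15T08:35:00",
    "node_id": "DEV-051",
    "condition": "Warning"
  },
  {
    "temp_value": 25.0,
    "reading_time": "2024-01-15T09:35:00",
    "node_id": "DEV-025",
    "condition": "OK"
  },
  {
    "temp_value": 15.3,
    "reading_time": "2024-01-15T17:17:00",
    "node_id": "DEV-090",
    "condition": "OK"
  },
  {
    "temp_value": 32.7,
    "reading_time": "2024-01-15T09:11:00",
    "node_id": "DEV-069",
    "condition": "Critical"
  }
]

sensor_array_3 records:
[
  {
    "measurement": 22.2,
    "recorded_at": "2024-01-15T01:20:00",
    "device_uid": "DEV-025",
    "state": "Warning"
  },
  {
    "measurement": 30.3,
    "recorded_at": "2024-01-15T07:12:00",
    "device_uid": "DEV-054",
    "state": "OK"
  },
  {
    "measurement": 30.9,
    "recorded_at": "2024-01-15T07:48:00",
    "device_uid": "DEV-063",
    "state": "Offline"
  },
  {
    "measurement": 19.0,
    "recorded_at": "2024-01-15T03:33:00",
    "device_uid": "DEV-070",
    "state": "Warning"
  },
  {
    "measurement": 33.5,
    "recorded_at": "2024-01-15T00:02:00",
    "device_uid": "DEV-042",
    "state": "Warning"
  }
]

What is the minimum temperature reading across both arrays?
15.3

Schema mapping: "temp_value" (sensor_array_2) = "measurement" (sensor_array_3) = temperature reading

Minimum in sensor_array_2: 15.3
Minimum in sensor_array_3: 19.0

Overall minimum: min(15.3, 19.0) = 15.3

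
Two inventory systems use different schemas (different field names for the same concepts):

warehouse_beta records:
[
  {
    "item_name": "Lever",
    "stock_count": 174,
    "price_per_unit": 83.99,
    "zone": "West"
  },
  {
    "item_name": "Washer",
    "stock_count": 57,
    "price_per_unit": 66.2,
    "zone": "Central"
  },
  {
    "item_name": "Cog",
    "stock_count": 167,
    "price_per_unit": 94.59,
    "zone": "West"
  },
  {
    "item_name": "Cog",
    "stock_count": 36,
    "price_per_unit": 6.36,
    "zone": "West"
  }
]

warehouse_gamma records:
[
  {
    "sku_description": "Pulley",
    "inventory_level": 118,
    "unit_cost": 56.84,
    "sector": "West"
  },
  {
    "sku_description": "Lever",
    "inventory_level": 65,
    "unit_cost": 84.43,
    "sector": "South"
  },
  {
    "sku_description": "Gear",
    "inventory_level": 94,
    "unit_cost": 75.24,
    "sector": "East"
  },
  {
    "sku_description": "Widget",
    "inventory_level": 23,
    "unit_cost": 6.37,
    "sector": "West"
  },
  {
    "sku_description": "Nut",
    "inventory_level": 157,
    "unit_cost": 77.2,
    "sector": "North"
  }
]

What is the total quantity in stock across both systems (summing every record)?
891

To reconcile these schemas, identify the field holding the quantity in stock in each system:
1. In warehouse_beta it is "stock_count"
2. In warehouse_gamma it is "inventory_level"

From warehouse_beta: 174 + 57 + 167 + 36 = 434
From warehouse_gamma: 118 + 65 + 94 + 23 + 157 = 457

Total: 434 + 457 = 891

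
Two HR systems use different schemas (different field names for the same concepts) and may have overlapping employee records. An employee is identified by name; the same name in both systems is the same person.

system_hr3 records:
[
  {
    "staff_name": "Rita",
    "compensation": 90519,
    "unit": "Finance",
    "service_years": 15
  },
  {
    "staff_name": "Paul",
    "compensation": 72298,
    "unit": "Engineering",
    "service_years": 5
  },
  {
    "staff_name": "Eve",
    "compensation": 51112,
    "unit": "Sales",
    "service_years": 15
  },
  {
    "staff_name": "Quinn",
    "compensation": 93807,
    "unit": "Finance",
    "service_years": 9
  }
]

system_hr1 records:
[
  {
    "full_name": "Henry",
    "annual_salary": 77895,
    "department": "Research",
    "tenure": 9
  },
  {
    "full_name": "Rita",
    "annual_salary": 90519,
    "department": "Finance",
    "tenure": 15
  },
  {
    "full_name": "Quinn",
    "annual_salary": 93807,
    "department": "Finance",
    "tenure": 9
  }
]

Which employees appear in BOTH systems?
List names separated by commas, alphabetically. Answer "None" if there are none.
Quinn, Rita

Schema mapping: "staff_name" (system_hr3) = "full_name" (system_hr1) = employee name

Names in system_hr3: ['Eve', 'Paul', 'Quinn', 'Rita']
Names in system_hr1: ['Henry', 'Quinn', 'Rita']

Intersection: ['Quinn', 'Rita']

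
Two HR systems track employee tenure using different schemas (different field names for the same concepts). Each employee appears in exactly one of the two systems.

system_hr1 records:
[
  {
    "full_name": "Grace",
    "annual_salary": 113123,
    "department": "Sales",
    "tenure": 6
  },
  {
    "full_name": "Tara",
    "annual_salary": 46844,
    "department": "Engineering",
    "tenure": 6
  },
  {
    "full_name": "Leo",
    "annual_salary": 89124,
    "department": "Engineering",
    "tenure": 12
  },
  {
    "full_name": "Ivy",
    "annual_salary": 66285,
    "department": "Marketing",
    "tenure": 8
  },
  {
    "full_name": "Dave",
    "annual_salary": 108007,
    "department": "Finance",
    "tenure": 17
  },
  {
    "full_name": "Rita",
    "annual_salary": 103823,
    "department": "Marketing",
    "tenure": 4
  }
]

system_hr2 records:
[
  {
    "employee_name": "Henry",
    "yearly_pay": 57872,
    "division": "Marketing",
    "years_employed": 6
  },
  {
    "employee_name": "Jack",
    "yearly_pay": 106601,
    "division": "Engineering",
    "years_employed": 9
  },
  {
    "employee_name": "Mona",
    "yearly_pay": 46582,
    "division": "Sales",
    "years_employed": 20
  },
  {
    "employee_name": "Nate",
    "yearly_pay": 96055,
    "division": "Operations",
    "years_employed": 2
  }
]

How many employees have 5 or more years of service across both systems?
8

Reconcile schemas: "tenure" (system_hr1) = "years_employed" (system_hr2) = years of service

From system_hr1: 5 employees with >= 5 years
From system_hr2: 3 employees with >= 5 years

Total: 5 + 3 = 8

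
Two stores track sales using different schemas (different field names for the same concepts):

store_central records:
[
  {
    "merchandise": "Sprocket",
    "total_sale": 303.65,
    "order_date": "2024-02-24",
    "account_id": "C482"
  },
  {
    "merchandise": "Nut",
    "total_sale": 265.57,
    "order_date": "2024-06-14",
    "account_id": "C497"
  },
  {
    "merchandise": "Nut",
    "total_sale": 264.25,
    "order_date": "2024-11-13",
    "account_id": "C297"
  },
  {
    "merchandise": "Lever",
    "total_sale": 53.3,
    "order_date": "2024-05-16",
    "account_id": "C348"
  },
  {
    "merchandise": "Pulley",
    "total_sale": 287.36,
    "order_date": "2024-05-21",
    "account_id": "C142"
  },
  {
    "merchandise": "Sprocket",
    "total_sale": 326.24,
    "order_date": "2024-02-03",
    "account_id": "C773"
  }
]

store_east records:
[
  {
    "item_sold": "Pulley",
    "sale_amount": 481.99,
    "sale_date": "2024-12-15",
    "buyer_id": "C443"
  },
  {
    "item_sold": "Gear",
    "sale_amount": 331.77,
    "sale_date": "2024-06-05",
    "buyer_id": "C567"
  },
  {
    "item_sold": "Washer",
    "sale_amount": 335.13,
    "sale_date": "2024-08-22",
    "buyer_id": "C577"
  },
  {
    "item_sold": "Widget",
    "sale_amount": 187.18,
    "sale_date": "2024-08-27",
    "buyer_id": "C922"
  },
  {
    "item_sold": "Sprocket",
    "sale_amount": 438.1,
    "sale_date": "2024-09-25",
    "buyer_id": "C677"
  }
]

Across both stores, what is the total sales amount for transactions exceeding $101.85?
3221.24

Schema mapping: "total_sale" (store_central) = "sale_amount" (store_east) = sale amount

Sum of sales > $101.85 in store_central: 1447.07
Sum of sales > $101.85 in store_east: 1774.17

Total: 1447.07 + 1774.17 = 3221.24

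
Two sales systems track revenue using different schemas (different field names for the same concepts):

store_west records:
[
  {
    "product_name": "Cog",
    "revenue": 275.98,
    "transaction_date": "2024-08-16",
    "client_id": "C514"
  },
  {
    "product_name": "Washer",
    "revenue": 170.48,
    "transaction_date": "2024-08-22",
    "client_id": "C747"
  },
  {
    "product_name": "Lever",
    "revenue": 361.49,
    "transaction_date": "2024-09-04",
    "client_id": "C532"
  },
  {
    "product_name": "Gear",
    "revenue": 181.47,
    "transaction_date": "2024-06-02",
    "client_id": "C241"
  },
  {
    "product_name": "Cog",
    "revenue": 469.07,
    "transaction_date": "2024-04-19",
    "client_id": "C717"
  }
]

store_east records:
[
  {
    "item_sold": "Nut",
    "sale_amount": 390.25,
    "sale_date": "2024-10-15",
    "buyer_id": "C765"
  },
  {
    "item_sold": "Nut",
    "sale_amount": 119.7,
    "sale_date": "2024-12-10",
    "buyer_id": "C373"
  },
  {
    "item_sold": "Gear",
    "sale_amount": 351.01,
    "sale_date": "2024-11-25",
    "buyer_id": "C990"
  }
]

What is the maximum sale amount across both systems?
469.07

Reconcile: "revenue" (store_west) = "sale_amount" (store_east) = sale amount

Maximum in store_west: 469.07
Maximum in store_east: 390.25

Overall maximum: max(469.07, 390.25) = 469.07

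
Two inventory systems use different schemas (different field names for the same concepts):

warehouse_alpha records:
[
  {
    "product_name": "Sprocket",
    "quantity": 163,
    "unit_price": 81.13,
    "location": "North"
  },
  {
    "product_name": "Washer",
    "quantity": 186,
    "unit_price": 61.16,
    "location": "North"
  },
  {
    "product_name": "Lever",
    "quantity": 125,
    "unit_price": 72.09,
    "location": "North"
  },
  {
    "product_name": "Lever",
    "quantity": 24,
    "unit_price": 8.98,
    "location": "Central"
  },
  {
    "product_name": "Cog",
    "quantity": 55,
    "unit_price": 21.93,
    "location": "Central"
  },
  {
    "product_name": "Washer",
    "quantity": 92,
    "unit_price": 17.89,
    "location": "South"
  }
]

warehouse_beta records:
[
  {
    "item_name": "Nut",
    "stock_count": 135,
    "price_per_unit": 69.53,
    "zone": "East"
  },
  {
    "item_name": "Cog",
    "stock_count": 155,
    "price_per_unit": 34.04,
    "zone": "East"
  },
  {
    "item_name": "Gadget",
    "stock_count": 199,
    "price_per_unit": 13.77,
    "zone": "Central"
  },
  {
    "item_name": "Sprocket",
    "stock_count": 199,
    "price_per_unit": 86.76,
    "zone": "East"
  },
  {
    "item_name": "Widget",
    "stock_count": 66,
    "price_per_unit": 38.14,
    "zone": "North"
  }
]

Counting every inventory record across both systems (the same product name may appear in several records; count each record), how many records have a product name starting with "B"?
0

Schema mapping: "product_name" (warehouse_alpha) = "item_name" (warehouse_beta) = product name

Records with product name starting with "B" in warehouse_alpha: 0
Records with product name starting with "B" in warehouse_beta: 0

Total: 0 + 0 = 0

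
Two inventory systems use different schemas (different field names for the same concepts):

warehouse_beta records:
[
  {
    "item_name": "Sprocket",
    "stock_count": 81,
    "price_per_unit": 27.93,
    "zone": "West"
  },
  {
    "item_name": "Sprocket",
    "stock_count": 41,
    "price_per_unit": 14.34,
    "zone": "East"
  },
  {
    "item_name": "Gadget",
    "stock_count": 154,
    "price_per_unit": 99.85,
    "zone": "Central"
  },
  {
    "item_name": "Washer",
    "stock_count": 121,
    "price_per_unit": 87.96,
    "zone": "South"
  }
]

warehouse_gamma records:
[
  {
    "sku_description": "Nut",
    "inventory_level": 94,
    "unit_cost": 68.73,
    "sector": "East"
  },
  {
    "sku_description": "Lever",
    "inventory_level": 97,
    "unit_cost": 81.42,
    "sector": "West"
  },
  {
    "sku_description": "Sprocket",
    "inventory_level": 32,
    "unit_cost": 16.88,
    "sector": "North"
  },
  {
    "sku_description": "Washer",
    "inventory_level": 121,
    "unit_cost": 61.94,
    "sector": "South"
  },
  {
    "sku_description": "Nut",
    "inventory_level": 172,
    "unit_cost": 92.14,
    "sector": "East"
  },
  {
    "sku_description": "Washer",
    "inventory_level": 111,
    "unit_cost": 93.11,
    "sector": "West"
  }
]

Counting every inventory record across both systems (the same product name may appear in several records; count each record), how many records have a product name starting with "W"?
3

Schema mapping: "item_name" (warehouse_beta) = "sku_description" (warehouse_gamma) = product name

Records with product name starting with "W" in warehouse_beta: 1
Records with product name starting with "W" in warehouse_gamma: 2

Total: 1 + 2 = 3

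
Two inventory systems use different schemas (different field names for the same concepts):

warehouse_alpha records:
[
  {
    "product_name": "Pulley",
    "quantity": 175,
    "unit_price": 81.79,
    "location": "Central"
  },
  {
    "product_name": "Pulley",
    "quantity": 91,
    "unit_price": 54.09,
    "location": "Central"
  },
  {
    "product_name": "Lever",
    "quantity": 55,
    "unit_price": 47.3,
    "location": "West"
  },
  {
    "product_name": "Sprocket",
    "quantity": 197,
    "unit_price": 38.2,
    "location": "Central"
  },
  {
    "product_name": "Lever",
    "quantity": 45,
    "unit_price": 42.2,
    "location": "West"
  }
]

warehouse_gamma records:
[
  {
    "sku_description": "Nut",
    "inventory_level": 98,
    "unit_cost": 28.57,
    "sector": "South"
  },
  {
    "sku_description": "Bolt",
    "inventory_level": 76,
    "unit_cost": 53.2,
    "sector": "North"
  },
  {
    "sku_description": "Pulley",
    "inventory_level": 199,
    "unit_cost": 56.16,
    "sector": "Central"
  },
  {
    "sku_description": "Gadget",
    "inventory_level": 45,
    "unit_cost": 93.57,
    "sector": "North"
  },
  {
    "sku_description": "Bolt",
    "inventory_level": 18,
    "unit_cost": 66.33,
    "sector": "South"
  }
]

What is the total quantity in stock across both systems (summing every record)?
999

To reconcile these schemas, identify the field holding the quantity in stock in each system:
1. In warehouse_alpha it is "quantity"
2. In warehouse_gamma it is "inventory_level"

From warehouse_alpha: 175 + 91 + 55 + 197 + 45 = 563
From warehouse_gamma: 98 + 76 + 199 + 45 + 18 = 436

Total: 563 + 436 = 999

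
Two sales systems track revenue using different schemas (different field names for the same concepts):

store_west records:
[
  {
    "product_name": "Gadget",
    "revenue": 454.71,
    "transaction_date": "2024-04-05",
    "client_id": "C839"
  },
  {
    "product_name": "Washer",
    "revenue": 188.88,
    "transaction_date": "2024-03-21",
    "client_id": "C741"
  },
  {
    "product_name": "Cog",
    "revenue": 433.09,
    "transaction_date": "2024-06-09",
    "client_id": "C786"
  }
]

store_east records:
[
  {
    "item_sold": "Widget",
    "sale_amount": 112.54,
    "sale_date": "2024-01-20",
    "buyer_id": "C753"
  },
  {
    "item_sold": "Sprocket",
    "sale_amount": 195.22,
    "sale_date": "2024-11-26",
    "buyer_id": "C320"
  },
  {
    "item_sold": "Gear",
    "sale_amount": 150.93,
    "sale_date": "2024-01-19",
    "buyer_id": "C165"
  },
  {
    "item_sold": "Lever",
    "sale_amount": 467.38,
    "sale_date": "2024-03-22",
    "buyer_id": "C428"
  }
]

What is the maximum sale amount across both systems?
467.38

Reconcile: "revenue" (store_west) = "sale_amount" (store_east) = sale amount

Maximum in store_west: 454.71
Maximum in store_east: 467.38

Overall maximum: max(454.71, 467.38) = 467.38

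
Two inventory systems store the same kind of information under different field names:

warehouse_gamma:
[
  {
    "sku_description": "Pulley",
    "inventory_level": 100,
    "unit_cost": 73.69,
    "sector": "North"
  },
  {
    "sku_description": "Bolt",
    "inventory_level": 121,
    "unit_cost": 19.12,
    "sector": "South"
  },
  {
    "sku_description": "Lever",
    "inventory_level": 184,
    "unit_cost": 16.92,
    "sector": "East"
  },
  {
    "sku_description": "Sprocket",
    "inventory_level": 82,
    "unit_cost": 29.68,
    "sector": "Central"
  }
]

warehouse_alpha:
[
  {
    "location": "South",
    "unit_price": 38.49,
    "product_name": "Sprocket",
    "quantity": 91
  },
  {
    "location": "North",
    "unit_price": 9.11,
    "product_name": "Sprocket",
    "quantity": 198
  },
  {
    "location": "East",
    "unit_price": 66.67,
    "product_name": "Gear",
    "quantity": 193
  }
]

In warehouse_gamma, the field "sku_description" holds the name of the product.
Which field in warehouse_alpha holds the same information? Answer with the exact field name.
product_name

In warehouse_gamma, "sku_description" holds the name of the product.
The fields in warehouse_alpha are: "location", "unit_price", "product_name", "quantity".
"product_name" is the match: the name refers to the same concept and its values are product-name strings (e.g. 'Gear', 'Sprocket').
The other fields ("location", "unit_price", "quantity") hold different kinds of data.

So "sku_description" in warehouse_gamma corresponds to "product_name" in warehouse_alpha.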